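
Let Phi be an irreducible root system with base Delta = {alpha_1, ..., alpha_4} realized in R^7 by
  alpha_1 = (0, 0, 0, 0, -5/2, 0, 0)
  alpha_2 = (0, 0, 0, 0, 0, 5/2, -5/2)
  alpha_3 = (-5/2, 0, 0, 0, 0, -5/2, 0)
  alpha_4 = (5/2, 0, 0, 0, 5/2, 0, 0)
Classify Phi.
type B_4

Compute the Cartan integers a_ij = 2(alpha_i, alpha_j)/(alpha_j, alpha_j); the resulting 4x4 Cartan matrix is
[[2, 0, 0, -1], [0, 2, -1, 0], [0, -1, 2, -1], [-2, 0, -1, 2]].
The roots have two lengths (squared-length ratio 2:1); the short ones are alpha_{1}. The associated Dynkin diagram is a chain of 4 nodes with a double edge at one end; the terminal node there is the unique short simple root (B_4), so the type is B_4 (the algebra so(9)).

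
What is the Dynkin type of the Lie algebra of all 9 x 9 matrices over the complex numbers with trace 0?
This is sl(9), which has dimension 9^2 - 1 = 80 and rank 9 - 1 = 8 (a Cartan subalgebra is the diagonal traceless matrices). In the classification of classical Lie algebras, the special linear algebra sl(n+1) has type A_n; here n = 8, so the Dynkin diagram is a chain of 8 nodes with single edges (A_8). Hence the type is A_8.

A_8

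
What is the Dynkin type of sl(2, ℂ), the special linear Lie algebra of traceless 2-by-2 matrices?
A_1 (sl(2))

This is sl(2), which has dimension 2^2 - 1 = 3 and rank 2 - 1 = 1 (a Cartan subalgebra is the diagonal traceless matrices). In the classification of classical Lie algebras, the special linear algebra sl(n+1) has type A_n; here n = 1, so the Dynkin diagram is a chain of 1 nodes with single edges (A_1). Hence the type is A_1.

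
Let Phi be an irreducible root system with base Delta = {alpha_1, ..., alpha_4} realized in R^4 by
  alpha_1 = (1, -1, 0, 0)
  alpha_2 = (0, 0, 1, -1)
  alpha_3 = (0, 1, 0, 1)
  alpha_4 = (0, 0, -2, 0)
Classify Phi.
Compute the Cartan integers a_ij = 2(alpha_i, alpha_j)/(alpha_j, alpha_j); the resulting 4x4 Cartan matrix is
[[2, 0, -1, 0], [0, 2, -1, -1], [-1, -1, 2, 0], [0, -2, 0, 2]].
The roots have two lengths (squared-length ratio 2:1); the short ones are alpha_{1,2,3}. The associated Dynkin diagram is a chain of 4 nodes with a double edge at one end; the terminal node there is the unique long simple root (C_4), so the type is C_4 (the algebra sp(8)).

C_4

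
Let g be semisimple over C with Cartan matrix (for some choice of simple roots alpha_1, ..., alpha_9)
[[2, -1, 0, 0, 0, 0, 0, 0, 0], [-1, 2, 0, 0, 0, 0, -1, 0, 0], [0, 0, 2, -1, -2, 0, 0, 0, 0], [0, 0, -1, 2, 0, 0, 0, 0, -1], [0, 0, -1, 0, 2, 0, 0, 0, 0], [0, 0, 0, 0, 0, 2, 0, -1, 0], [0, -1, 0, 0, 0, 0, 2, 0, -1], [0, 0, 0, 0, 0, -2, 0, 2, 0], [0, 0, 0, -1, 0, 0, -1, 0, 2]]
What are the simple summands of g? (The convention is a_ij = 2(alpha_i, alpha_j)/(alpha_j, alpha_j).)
The diagram associated to this matrix has two connected components: the simple roots {alpha_6, alpha_8} form a chain of 2 nodes with a double edge at one end; the terminal node there is the unique short simple root (B_2), and {alpha_1, alpha_2, alpha_3, alpha_4, alpha_5, alpha_7, alpha_9} form a chain of 7 nodes with a double edge at one end; the terminal node there is the unique short simple root (B_7). A semisimple Lie algebra decomposes uniquely as the direct sum of simple ideals, one per connected component of its Dynkin diagram, so g ≅ B_2 ⊕ B_7 (dimension 10 + 105 = 115).

B_2 (so(5)) + B_7 (so(15))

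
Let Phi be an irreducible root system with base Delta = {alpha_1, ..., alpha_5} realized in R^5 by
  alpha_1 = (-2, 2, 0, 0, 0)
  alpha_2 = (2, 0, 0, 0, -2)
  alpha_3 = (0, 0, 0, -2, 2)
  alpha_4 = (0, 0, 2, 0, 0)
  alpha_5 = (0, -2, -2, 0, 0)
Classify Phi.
B_5 (so(11))

Compute the Cartan integers a_ij = 2(alpha_i, alpha_j)/(alpha_j, alpha_j); the resulting 5x5 Cartan matrix is
[[2, -1, 0, 0, -1], [-1, 2, -1, 0, 0], [0, -1, 2, 0, 0], [0, 0, 0, 2, -1], [-1, 0, 0, -2, 2]].
The roots have two lengths (squared-length ratio 2:1); the short ones are alpha_{4}. The associated Dynkin diagram is a chain of 5 nodes with a double edge at one end; the terminal node there is the unique short simple root (B_5), so the type is B_5 (the algebra so(11)).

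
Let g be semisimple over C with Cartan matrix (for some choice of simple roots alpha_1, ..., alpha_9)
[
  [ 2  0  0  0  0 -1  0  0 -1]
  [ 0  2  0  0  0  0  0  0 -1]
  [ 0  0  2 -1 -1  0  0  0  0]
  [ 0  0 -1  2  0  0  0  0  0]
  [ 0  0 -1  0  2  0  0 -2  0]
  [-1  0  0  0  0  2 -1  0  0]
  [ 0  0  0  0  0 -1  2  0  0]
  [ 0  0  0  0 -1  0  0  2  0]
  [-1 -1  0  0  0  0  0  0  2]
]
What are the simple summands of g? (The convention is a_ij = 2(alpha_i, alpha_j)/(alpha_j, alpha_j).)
The diagram associated to this matrix has two connected components: the simple roots {alpha_1, alpha_2, alpha_6, alpha_7, alpha_9} form a chain of 5 nodes with single edges (A_5), and {alpha_3, alpha_4, alpha_5, alpha_8} form a chain of 4 nodes with a double edge at one end; the terminal node there is the unique short simple root (B_4). A semisimple Lie algebra decomposes uniquely as the direct sum of simple ideals, one per connected component of its Dynkin diagram, so g ≅ A_5 ⊕ B_4 (dimension 35 + 36 = 71).

A_5 (sl(6)) ⊕ B_4 (so(9))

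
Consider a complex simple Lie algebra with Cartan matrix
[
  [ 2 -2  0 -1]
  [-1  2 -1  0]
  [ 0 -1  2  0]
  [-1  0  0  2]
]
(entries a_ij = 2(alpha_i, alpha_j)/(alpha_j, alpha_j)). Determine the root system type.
The matrix has rank 4 with 2's on the diagonal. Reading the off-diagonal entries as Dynkin edges (a single edge where a_ij = a_ji = -1; a double or triple edge where a_ij * a_ji = 2 or 3), the diagram is a chain of 4 nodes with a double edge between the middle two (F_4). One simple-root ordering that puts it in standard form is (alpha_4, alpha_1, alpha_2, alpha_3). So the algebra is type F_4.

type F_4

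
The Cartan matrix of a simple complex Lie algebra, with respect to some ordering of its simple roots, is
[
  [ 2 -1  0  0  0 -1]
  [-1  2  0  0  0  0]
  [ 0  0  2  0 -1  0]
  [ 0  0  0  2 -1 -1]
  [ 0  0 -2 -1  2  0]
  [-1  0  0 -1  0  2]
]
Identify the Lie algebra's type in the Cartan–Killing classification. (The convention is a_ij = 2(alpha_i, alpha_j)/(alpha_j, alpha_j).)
The matrix has rank 6 with 2's on the diagonal. Reading the off-diagonal entries as Dynkin edges (a single edge where a_ij = a_ji = -1; a double or triple edge where a_ij * a_ji = 2 or 3), the diagram is a chain of 6 nodes with a double edge at one end; the terminal node there is the unique short simple root (B_6). One simple-root ordering that puts it in standard form is (alpha_2, alpha_1, alpha_6, alpha_4, alpha_5, alpha_3). So the algebra is type B_6, i.e. so(13).

type B_6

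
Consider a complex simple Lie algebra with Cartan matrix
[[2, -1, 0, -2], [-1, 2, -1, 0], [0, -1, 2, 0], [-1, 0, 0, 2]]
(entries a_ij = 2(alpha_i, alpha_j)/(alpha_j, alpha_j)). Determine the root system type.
The matrix has rank 4 with 2's on the diagonal. Reading the off-diagonal entries as Dynkin edges (a single edge where a_ij = a_ji = -1; a double or triple edge where a_ij * a_ji = 2 or 3), the diagram is a chain of 4 nodes with a double edge at one end; the terminal node there is the unique short simple root (B_4). One simple-root ordering that puts it in standard form is (alpha_3, alpha_2, alpha_1, alpha_4). So the algebra is type B_4, i.e. so(9).

B4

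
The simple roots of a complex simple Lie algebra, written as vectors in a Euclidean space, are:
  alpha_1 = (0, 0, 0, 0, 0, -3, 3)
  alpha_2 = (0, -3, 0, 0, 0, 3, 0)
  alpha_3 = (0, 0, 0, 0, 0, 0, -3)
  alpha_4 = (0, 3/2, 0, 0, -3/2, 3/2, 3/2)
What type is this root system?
Compute the Cartan integers a_ij = 2(alpha_i, alpha_j)/(alpha_j, alpha_j); the resulting 4x4 Cartan matrix is
[[2, -1, -2, 0], [-1, 2, 0, 0], [-1, 0, 2, -1], [0, 0, -1, 2]].
The roots have two lengths (squared-length ratio 2:1); the short ones are alpha_{3,4}. The associated Dynkin diagram is a chain of 4 nodes with a double edge between the middle two (F_4), so the type is F_4.

type F_4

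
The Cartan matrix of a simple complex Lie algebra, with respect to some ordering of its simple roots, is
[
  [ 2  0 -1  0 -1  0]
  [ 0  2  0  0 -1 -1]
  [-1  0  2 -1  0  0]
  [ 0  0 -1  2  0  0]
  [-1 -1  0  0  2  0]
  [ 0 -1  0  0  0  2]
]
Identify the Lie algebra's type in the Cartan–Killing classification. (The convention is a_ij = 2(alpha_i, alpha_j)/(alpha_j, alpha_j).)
The matrix has rank 6 with 2's on the diagonal. Reading the off-diagonal entries as Dynkin edges (a single edge where a_ij = a_ji = -1; a double or triple edge where a_ij * a_ji = 2 or 3), the diagram is a chain of 6 nodes with single edges (A_6). One simple-root ordering that puts it in standard form is (alpha_6, alpha_2, alpha_5, alpha_1, alpha_3, alpha_4). So the algebra is type A_6, i.e. sl(7).

type A_6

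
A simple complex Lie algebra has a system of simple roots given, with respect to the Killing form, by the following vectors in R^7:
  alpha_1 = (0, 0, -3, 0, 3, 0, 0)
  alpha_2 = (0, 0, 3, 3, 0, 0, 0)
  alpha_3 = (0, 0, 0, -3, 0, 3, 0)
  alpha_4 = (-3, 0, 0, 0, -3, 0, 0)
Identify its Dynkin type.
A4

Compute the Cartan integers a_ij = 2(alpha_i, alpha_j)/(alpha_j, alpha_j); the resulting 4x4 Cartan matrix is
[[2, -1, 0, -1], [-1, 2, -1, 0], [0, -1, 2, 0], [-1, 0, 0, 2]].
All simple roots have the same length, so the diagram is simply laced. The associated Dynkin diagram is a chain of 4 nodes with single edges (A_4), so the type is A_4 (the algebra sl(5)).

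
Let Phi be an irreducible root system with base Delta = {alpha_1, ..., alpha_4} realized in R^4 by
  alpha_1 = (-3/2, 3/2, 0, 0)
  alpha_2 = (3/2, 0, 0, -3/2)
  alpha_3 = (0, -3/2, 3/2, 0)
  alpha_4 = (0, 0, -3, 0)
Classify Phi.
type C_4

Compute the Cartan integers a_ij = 2(alpha_i, alpha_j)/(alpha_j, alpha_j); the resulting 4x4 Cartan matrix is
[[2, -1, -1, 0], [-1, 2, 0, 0], [-1, 0, 2, -1], [0, 0, -2, 2]].
The roots have two lengths (squared-length ratio 2:1); the short ones are alpha_{1,2,3}. The associated Dynkin diagram is a chain of 4 nodes with a double edge at one end; the terminal node there is the unique long simple root (C_4), so the type is C_4 (the algebra sp(8)).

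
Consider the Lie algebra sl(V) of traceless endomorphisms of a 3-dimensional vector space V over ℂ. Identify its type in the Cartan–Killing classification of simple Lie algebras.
A_2 (sl(3))

This is sl(3), which has dimension 3^2 - 1 = 8 and rank 3 - 1 = 2 (a Cartan subalgebra is the diagonal traceless matrices). In the classification of classical Lie algebras, the special linear algebra sl(n+1) has type A_n; here n = 2, so the Dynkin diagram is a chain of 2 nodes with single edges (A_2). Hence the type is A_2.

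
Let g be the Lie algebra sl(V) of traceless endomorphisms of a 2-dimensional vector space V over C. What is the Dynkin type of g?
This is sl(2), which has dimension 2^2 - 1 = 3 and rank 2 - 1 = 1 (a Cartan subalgebra is the diagonal traceless matrices). In the classification of classical Lie algebras, the special linear algebra sl(n+1) has type A_n; here n = 1, so the Dynkin diagram is a chain of 1 nodes with single edges (A_1). Hence the type is A_1.

type A_1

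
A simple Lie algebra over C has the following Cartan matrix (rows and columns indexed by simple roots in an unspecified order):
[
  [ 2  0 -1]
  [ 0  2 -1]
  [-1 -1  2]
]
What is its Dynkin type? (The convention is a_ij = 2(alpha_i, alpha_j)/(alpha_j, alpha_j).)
The matrix has rank 3 with 2's on the diagonal. Reading the off-diagonal entries as Dynkin edges (a single edge where a_ij = a_ji = -1; a double or triple edge where a_ij * a_ji = 2 or 3), the diagram is a chain of 3 nodes with single edges (A_3). One simple-root ordering that puts it in standard form is (alpha_1, alpha_3, alpha_2). So the algebra is type A_3, i.e. sl(4).

A_3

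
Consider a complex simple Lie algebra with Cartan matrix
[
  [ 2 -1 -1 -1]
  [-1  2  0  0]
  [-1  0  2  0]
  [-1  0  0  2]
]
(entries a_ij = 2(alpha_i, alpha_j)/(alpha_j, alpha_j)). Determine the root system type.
type D_4

The matrix has rank 4 with 2's on the diagonal. Reading the off-diagonal entries as Dynkin edges (a single edge where a_ij = a_ji = -1; a double or triple edge where a_ij * a_ji = 2 or 3), the diagram is a chain of 2 nodes with a fork of two nodes at one end (D_4). One simple-root ordering that puts it in standard form is (alpha_3, alpha_1, alpha_4, alpha_2). So the algebra is type D_4, i.e. so(8).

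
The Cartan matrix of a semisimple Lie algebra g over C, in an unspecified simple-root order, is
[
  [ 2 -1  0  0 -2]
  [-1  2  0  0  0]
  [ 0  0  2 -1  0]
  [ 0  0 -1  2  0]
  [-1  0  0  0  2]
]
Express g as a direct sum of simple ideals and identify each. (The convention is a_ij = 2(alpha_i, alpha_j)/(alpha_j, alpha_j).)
The diagram associated to this matrix has two connected components: the simple roots {alpha_3, alpha_4} form a chain of 2 nodes with single edges (A_2), and {alpha_1, alpha_2, alpha_5} form a chain of 3 nodes with a double edge at one end; the terminal node there is the unique short simple root (B_3). A semisimple Lie algebra decomposes uniquely as the direct sum of simple ideals, one per connected component of its Dynkin diagram, so g ≅ A_2 ⊕ B_3 (dimension 8 + 21 = 29).

A2 + B3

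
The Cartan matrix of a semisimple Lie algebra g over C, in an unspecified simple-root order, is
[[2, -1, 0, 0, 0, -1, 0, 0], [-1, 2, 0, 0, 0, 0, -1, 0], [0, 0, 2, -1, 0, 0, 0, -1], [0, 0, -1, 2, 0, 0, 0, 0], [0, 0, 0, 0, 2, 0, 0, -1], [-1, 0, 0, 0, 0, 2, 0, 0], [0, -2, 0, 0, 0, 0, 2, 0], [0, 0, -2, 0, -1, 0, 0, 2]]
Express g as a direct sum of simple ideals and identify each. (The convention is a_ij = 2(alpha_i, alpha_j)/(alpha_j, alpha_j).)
The diagram associated to this matrix has two connected components: the simple roots {alpha_1, alpha_2, alpha_6, alpha_7} form a chain of 4 nodes with a double edge at one end; the terminal node there is the unique long simple root (C_4), and {alpha_3, alpha_4, alpha_5, alpha_8} form a chain of 4 nodes with a double edge between the middle two (F_4). A semisimple Lie algebra decomposes uniquely as the direct sum of simple ideals, one per connected component of its Dynkin diagram, so g ≅ C_4 ⊕ F_4 (dimension 36 + 52 = 88).

type C_4 + type F_4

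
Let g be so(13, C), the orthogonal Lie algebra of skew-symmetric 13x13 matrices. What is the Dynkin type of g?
This is so(13) with 13 odd, which has dimension 13(13-1)/2 = 78 and rank (13-1)/2 = 6. In the classification of classical Lie algebras, the orthogonal algebra so(2n+1) in an odd number of variables has type B_n; here n = 6, so the Dynkin diagram is a chain of 6 nodes with a double edge at one end; the terminal node there is the unique short simple root (B_6). Hence the type is B_6.

B_6 (so(13))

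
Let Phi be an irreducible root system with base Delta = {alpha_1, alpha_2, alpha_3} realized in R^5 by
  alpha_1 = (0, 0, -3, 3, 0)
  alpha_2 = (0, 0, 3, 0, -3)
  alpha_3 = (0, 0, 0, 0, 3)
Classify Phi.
B3

Compute the Cartan integers a_ij = 2(alpha_i, alpha_j)/(alpha_j, alpha_j); the resulting 3x3 Cartan matrix is
[[2, -1, 0], [-1, 2, -2], [0, -1, 2]].
The roots have two lengths (squared-length ratio 2:1); the short ones are alpha_{3}. The associated Dynkin diagram is a chain of 3 nodes with a double edge at one end; the terminal node there is the unique short simple root (B_3), so the type is B_3 (the algebra so(7)).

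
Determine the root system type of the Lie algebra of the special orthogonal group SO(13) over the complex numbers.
This is so(13) with 13 odd, which has dimension 13(13-1)/2 = 78 and rank (13-1)/2 = 6. In the classification of classical Lie algebras, the orthogonal algebra so(2n+1) in an odd number of variables has type B_n; here n = 6, so the Dynkin diagram is a chain of 6 nodes with a double edge at one end; the terminal node there is the unique short simple root (B_6). Hence the type is B_6.

type B_6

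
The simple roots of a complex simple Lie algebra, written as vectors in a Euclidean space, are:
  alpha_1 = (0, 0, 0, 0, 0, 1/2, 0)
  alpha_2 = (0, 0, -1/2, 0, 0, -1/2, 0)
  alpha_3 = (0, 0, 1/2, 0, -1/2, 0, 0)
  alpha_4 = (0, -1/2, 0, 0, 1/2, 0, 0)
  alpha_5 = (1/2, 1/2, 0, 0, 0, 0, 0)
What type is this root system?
Compute the Cartan integers a_ij = 2(alpha_i, alpha_j)/(alpha_j, alpha_j); the resulting 5x5 Cartan matrix is
[[2, -1, 0, 0, 0], [-2, 2, -1, 0, 0], [0, -1, 2, -1, 0], [0, 0, -1, 2, -1], [0, 0, 0, -1, 2]].
The roots have two lengths (squared-length ratio 2:1); the short ones are alpha_{1}. The associated Dynkin diagram is a chain of 5 nodes with a double edge at one end; the terminal node there is the unique short simple root (B_5), so the type is B_5 (the algebra so(11)).

B_5 (so(11))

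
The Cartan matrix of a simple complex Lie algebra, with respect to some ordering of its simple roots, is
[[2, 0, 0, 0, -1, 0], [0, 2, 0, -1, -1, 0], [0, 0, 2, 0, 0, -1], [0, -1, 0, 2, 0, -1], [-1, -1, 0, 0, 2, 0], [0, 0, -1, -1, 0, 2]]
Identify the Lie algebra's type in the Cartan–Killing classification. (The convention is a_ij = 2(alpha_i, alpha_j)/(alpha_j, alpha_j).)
The matrix has rank 6 with 2's on the diagonal. Reading the off-diagonal entries as Dynkin edges (a single edge where a_ij = a_ji = -1; a double or triple edge where a_ij * a_ji = 2 or 3), the diagram is a chain of 6 nodes with single edges (A_6). One simple-root ordering that puts it in standard form is (alpha_1, alpha_5, alpha_2, alpha_4, alpha_6, alpha_3). So the algebra is type A_6, i.e. sl(7).

type A_6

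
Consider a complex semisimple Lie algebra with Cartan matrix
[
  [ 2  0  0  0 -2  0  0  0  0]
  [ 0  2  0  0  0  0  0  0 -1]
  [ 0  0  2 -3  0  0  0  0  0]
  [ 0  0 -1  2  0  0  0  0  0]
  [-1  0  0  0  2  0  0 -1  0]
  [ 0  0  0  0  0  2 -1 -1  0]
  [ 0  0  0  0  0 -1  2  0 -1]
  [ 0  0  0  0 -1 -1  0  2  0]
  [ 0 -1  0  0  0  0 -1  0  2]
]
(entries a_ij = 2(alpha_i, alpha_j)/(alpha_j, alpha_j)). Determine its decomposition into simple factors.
The diagram associated to this matrix has two connected components: the simple roots {alpha_1, alpha_2, alpha_5, alpha_6, alpha_7, alpha_8, alpha_9} form a chain of 7 nodes with a double edge at one end; the terminal node there is the unique long simple root (C_7), and {alpha_3, alpha_4} form two nodes joined by a triple edge (G_2). A semisimple Lie algebra decomposes uniquely as the direct sum of simple ideals, one per connected component of its Dynkin diagram, so g ≅ C_7 ⊕ G_2 (dimension 105 + 14 = 119).

type C_7 + type G_2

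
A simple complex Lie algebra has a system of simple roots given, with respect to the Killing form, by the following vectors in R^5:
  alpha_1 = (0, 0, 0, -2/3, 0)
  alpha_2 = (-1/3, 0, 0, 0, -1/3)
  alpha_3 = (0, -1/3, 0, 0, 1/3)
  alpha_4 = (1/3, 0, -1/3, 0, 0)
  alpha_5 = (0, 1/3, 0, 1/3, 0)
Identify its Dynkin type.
type C_5

Compute the Cartan integers a_ij = 2(alpha_i, alpha_j)/(alpha_j, alpha_j); the resulting 5x5 Cartan matrix is
[[2, 0, 0, 0, -2], [0, 2, -1, -1, 0], [0, -1, 2, 0, -1], [0, -1, 0, 2, 0], [-1, 0, -1, 0, 2]].
The roots have two lengths (squared-length ratio 2:1); the short ones are alpha_{2,3,4,5}. The associated Dynkin diagram is a chain of 5 nodes with a double edge at one end; the terminal node there is the unique long simple root (C_5), so the type is C_5 (the algebra sp(10)).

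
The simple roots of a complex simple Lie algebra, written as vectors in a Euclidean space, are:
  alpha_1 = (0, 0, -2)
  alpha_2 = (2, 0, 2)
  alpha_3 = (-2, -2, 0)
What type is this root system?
B3

Compute the Cartan integers a_ij = 2(alpha_i, alpha_j)/(alpha_j, alpha_j); the resulting 3x3 Cartan matrix is
[[2, -1, 0], [-2, 2, -1], [0, -1, 2]].
The roots have two lengths (squared-length ratio 2:1); the short ones are alpha_{1}. The associated Dynkin diagram is a chain of 3 nodes with a double edge at one end; the terminal node there is the unique short simple root (B_3), so the type is B_3 (the algebra so(7)).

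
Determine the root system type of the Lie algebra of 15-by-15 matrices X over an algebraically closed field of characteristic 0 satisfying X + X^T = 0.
B_7

This is so(15) with 15 odd, which has dimension 15(15-1)/2 = 105 and rank (15-1)/2 = 7. In the classification of classical Lie algebras, the orthogonal algebra so(2n+1) in an odd number of variables has type B_n; here n = 7, so the Dynkin diagram is a chain of 7 nodes with a double edge at one end; the terminal node there is the unique short simple root (B_7). Hence the type is B_7.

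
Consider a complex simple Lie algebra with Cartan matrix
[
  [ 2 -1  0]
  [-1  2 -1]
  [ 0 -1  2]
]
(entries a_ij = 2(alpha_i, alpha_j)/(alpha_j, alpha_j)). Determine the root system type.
type A_3

The matrix has rank 3 with 2's on the diagonal. Reading the off-diagonal entries as Dynkin edges (a single edge where a_ij = a_ji = -1; a double or triple edge where a_ij * a_ji = 2 or 3), the diagram is a chain of 3 nodes with single edges (A_3). One simple-root ordering that puts it in standard form is (alpha_3, alpha_2, alpha_1). So the algebra is type A_3, i.e. sl(4).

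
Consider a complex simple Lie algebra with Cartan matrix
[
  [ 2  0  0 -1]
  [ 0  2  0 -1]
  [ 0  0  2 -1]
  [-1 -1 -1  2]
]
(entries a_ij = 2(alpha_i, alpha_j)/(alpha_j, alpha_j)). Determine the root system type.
D_4

The matrix has rank 4 with 2's on the diagonal. Reading the off-diagonal entries as Dynkin edges (a single edge where a_ij = a_ji = -1; a double or triple edge where a_ij * a_ji = 2 or 3), the diagram is a chain of 2 nodes with a fork of two nodes at one end (D_4). One simple-root ordering that puts it in standard form is (alpha_1, alpha_4, alpha_2, alpha_3). So the algebra is type D_4, i.e. so(8).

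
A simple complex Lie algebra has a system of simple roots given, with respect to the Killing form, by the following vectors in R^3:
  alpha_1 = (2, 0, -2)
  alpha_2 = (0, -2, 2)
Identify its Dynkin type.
Compute the Cartan integers a_ij = 2(alpha_i, alpha_j)/(alpha_j, alpha_j); the resulting 2x2 Cartan matrix is
[[2, -1], [-1, 2]].
All simple roots have the same length, so the diagram is simply laced. The associated Dynkin diagram is a chain of 2 nodes with single edges (A_2), so the type is A_2 (the algebra sl(3)).

A_2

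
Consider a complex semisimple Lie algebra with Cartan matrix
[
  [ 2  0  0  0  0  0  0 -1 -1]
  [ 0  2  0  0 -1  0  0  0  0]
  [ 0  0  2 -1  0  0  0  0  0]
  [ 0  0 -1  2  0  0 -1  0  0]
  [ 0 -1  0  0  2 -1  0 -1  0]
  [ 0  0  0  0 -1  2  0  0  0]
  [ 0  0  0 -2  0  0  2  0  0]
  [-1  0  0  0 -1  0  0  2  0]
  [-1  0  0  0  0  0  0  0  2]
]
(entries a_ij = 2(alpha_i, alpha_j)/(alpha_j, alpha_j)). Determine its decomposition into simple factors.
The diagram associated to this matrix has two connected components: the simple roots {alpha_3, alpha_4, alpha_7} form a chain of 3 nodes with a double edge at one end; the terminal node there is the unique long simple root (C_3), and {alpha_1, alpha_2, alpha_5, alpha_6, alpha_8, alpha_9} form a chain of 4 nodes with a fork of two nodes at one end (D_6). A semisimple Lie algebra decomposes uniquely as the direct sum of simple ideals, one per connected component of its Dynkin diagram, so g ≅ C_3 ⊕ D_6 (dimension 21 + 66 = 87).

C_3 ⊕ D_6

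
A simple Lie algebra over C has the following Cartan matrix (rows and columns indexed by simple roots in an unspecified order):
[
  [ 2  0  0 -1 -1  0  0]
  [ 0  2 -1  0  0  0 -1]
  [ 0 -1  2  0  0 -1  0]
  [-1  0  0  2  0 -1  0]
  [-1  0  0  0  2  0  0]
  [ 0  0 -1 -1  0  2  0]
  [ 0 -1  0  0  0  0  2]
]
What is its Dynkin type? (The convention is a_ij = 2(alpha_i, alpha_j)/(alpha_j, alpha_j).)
A7

The matrix has rank 7 with 2's on the diagonal. Reading the off-diagonal entries as Dynkin edges (a single edge where a_ij = a_ji = -1; a double or triple edge where a_ij * a_ji = 2 or 3), the diagram is a chain of 7 nodes with single edges (A_7). One simple-root ordering that puts it in standard form is (alpha_5, alpha_1, alpha_4, alpha_6, alpha_3, alpha_2, alpha_7). So the algebra is type A_7, i.e. sl(8).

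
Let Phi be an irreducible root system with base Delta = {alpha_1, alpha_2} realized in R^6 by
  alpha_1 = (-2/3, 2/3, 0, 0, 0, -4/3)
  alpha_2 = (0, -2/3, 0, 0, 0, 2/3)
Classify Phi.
type G_2

Compute the Cartan integers a_ij = 2(alpha_i, alpha_j)/(alpha_j, alpha_j); the resulting 2x2 Cartan matrix is
[[2, -3], [-1, 2]].
The roots have two lengths (squared-length ratio 3:1); the short ones are alpha_{2}. The associated Dynkin diagram is two nodes joined by a triple edge (G_2), so the type is G_2.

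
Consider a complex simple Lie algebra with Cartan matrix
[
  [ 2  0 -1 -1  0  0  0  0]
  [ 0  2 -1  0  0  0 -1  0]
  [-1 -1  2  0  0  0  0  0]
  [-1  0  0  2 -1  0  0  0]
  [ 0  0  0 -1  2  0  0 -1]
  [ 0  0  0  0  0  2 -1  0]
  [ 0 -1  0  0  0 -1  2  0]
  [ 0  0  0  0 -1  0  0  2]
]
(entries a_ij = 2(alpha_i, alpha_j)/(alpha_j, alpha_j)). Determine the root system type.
The matrix has rank 8 with 2's on the diagonal. Reading the off-diagonal entries as Dynkin edges (a single edge where a_ij = a_ji = -1; a double or triple edge where a_ij * a_ji = 2 or 3), the diagram is a chain of 8 nodes with single edges (A_8). One simple-root ordering that puts it in standard form is (alpha_8, alpha_5, alpha_4, alpha_1, alpha_3, alpha_2, alpha_7, alpha_6). So the algebra is type A_8, i.e. sl(9).

type A_8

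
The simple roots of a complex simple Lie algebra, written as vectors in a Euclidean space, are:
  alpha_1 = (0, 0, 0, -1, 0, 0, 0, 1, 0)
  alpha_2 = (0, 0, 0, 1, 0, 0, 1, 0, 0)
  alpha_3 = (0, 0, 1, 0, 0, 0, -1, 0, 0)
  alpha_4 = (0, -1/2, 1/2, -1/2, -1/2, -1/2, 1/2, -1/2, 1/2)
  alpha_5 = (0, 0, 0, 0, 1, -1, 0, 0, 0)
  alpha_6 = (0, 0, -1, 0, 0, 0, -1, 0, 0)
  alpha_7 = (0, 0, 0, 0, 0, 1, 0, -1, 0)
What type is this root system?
E7

Compute the Cartan integers a_ij = 2(alpha_i, alpha_j)/(alpha_j, alpha_j); the resulting 7x7 Cartan matrix is
[[2, -1, 0, 0, 0, 0, -1], [-1, 2, -1, 0, 0, -1, 0], [0, -1, 2, 0, 0, 0, 0], [0, 0, 0, 2, 0, -1, 0], [0, 0, 0, 0, 2, 0, -1], [0, -1, 0, -1, 0, 2, 0], [-1, 0, 0, 0, -1, 0, 2]].
All simple roots have the same length, so the diagram is simply laced. The associated Dynkin diagram is a chain of 6 nodes with one extra node attached to the third node from one end (E_7), so the type is E_7.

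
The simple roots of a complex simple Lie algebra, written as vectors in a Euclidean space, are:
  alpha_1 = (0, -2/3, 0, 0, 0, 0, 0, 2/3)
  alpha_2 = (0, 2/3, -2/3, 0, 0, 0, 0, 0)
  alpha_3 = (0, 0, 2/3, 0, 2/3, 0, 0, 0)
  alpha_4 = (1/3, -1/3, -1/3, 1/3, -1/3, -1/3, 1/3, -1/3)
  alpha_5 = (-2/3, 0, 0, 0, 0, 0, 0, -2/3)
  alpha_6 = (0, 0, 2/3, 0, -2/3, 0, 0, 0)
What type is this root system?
E_6

Compute the Cartan integers a_ij = 2(alpha_i, alpha_j)/(alpha_j, alpha_j); the resulting 6x6 Cartan matrix is
[[2, -1, 0, 0, -1, 0], [-1, 2, -1, 0, 0, -1], [0, -1, 2, -1, 0, 0], [0, 0, -1, 2, 0, 0], [-1, 0, 0, 0, 2, 0], [0, -1, 0, 0, 0, 2]].
All simple roots have the same length, so the diagram is simply laced. The associated Dynkin diagram is a chain of 5 nodes with one extra node attached to the third node from one end (E_6), so the type is E_6.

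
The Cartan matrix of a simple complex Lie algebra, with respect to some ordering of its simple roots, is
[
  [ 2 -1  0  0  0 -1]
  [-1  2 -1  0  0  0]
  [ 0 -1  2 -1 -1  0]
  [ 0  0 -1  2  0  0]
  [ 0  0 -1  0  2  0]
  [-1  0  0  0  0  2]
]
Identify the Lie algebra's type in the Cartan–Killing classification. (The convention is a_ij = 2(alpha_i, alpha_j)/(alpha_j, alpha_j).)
D6

The matrix has rank 6 with 2's on the diagonal. Reading the off-diagonal entries as Dynkin edges (a single edge where a_ij = a_ji = -1; a double or triple edge where a_ij * a_ji = 2 or 3), the diagram is a chain of 4 nodes with a fork of two nodes at one end (D_6). One simple-root ordering that puts it in standard form is (alpha_6, alpha_1, alpha_2, alpha_3, alpha_4, alpha_5). So the algebra is type D_6, i.e. so(12).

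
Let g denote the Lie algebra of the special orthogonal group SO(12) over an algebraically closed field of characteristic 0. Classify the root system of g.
D_6 (so(12))

This is so(12) with 12 even, which has dimension 12(12-1)/2 = 66 and rank 12/2 = 6. In the classification of classical Lie algebras, the orthogonal algebra so(2n) in an even number of variables has type D_n; here n = 6, so the Dynkin diagram is a chain of 4 nodes with a fork of two nodes at one end (D_6). Hence the type is D_6.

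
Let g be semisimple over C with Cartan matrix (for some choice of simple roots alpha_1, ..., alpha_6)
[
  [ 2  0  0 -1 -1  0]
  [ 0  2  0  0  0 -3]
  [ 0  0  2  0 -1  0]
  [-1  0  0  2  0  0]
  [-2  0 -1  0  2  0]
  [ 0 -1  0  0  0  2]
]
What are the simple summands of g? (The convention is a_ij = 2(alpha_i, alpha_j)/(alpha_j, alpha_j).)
F4 ⊕ G2

The diagram associated to this matrix has two connected components: the simple roots {alpha_1, alpha_3, alpha_4, alpha_5} form a chain of 4 nodes with a double edge between the middle two (F_4), and {alpha_2, alpha_6} form two nodes joined by a triple edge (G_2). A semisimple Lie algebra decomposes uniquely as the direct sum of simple ideals, one per connected component of its Dynkin diagram, so g ≅ F_4 ⊕ G_2 (dimension 52 + 14 = 66).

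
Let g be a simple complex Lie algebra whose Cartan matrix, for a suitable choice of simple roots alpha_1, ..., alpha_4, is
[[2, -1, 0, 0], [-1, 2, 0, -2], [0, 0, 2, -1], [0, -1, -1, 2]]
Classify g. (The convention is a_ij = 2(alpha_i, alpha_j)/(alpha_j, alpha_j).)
type F_4

The matrix has rank 4 with 2's on the diagonal. Reading the off-diagonal entries as Dynkin edges (a single edge where a_ij = a_ji = -1; a double or triple edge where a_ij * a_ji = 2 or 3), the diagram is a chain of 4 nodes with a double edge between the middle two (F_4). One simple-root ordering that puts it in standard form is (alpha_1, alpha_2, alpha_4, alpha_3). So the algebra is type F_4.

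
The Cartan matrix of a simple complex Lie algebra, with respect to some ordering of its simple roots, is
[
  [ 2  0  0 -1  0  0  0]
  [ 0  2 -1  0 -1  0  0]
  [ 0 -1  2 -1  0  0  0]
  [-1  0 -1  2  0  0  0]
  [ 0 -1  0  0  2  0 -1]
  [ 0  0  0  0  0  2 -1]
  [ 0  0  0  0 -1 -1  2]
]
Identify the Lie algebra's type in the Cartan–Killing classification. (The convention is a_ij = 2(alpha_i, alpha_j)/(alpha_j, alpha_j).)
A7

The matrix has rank 7 with 2's on the diagonal. Reading the off-diagonal entries as Dynkin edges (a single edge where a_ij = a_ji = -1; a double or triple edge where a_ij * a_ji = 2 or 3), the diagram is a chain of 7 nodes with single edges (A_7). One simple-root ordering that puts it in standard form is (alpha_1, alpha_4, alpha_3, alpha_2, alpha_5, alpha_7, alpha_6). So the algebra is type A_7, i.e. sl(8).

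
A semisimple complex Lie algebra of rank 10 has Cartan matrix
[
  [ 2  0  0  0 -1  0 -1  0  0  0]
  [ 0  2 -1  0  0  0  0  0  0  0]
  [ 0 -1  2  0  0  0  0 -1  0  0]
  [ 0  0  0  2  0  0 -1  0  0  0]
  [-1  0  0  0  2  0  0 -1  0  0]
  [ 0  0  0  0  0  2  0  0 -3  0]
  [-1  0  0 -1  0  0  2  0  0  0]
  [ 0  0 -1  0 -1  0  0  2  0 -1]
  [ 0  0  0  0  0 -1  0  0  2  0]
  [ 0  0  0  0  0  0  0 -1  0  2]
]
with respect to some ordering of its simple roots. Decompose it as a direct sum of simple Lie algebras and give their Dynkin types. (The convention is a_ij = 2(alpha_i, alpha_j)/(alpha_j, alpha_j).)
The diagram associated to this matrix has two connected components: the simple roots {alpha_1, alpha_2, alpha_3, alpha_4, alpha_5, alpha_7, alpha_8, alpha_10} form a chain of 7 nodes with one extra node attached to the third node from one end (E_8), and {alpha_6, alpha_9} form two nodes joined by a triple edge (G_2). A semisimple Lie algebra decomposes uniquely as the direct sum of simple ideals, one per connected component of its Dynkin diagram, so g ≅ E_8 ⊕ G_2 (dimension 248 + 14 = 262).

E_8 + G_2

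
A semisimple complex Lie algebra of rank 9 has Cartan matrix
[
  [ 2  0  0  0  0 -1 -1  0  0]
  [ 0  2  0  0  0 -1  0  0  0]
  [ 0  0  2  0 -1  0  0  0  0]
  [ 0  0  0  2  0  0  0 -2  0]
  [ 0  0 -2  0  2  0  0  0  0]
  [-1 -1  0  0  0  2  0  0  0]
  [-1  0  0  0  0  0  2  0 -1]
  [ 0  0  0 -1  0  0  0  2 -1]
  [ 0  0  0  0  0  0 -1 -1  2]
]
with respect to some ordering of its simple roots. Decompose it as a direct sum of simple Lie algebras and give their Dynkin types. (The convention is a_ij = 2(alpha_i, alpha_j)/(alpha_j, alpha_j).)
type B_2 + type C_7

The diagram associated to this matrix has two connected components: the simple roots {alpha_3, alpha_5} form a chain of 2 nodes with a double edge at one end; the terminal node there is the unique short simple root (B_2), and {alpha_1, alpha_2, alpha_4, alpha_6, alpha_7, alpha_8, alpha_9} form a chain of 7 nodes with a double edge at one end; the terminal node there is the unique long simple root (C_7). A semisimple Lie algebra decomposes uniquely as the direct sum of simple ideals, one per connected component of its Dynkin diagram, so g ≅ B_2 ⊕ C_7 (dimension 10 + 105 = 115).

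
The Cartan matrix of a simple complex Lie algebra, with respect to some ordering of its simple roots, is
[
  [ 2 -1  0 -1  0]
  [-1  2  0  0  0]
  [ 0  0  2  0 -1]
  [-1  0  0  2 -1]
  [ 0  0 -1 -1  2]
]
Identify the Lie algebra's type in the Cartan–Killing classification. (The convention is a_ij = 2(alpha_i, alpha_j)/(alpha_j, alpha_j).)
A5

The matrix has rank 5 with 2's on the diagonal. Reading the off-diagonal entries as Dynkin edges (a single edge where a_ij = a_ji = -1; a double or triple edge where a_ij * a_ji = 2 or 3), the diagram is a chain of 5 nodes with single edges (A_5). One simple-root ordering that puts it in standard form is (alpha_3, alpha_5, alpha_4, alpha_1, alpha_2). So the algebra is type A_5, i.e. sl(6).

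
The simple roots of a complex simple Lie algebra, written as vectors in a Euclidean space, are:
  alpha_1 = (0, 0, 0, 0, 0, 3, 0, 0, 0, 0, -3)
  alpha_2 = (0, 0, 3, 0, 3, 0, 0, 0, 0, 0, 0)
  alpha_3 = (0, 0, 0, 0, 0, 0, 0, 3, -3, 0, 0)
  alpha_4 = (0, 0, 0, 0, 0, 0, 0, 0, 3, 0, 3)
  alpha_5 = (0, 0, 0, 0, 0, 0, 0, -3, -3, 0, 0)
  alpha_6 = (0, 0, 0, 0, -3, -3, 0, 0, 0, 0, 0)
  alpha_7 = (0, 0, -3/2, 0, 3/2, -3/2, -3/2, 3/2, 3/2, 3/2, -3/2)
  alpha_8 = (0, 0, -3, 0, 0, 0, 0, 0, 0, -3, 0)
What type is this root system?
Compute the Cartan integers a_ij = 2(alpha_i, alpha_j)/(alpha_j, alpha_j); the resulting 8x8 Cartan matrix is
[[2, 0, 0, -1, 0, -1, 0, 0], [0, 2, 0, 0, 0, -1, 0, -1], [0, 0, 2, -1, 0, 0, 0, 0], [-1, 0, -1, 2, -1, 0, 0, 0], [0, 0, 0, -1, 2, 0, -1, 0], [-1, -1, 0, 0, 0, 2, 0, 0], [0, 0, 0, 0, -1, 0, 2, 0], [0, -1, 0, 0, 0, 0, 0, 2]].
All simple roots have the same length, so the diagram is simply laced. The associated Dynkin diagram is a chain of 7 nodes with one extra node attached to the third node from one end (E_8), so the type is E_8.

E_8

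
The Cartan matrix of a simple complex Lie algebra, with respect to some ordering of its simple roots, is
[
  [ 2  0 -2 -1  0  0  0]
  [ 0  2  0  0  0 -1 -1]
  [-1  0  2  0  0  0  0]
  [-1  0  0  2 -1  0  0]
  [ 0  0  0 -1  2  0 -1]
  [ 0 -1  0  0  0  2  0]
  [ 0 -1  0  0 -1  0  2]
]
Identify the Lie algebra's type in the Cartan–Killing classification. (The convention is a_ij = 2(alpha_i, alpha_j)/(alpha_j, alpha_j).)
B_7

The matrix has rank 7 with 2's on the diagonal. Reading the off-diagonal entries as Dynkin edges (a single edge where a_ij = a_ji = -1; a double or triple edge where a_ij * a_ji = 2 or 3), the diagram is a chain of 7 nodes with a double edge at one end; the terminal node there is the unique short simple root (B_7). One simple-root ordering that puts it in standard form is (alpha_6, alpha_2, alpha_7, alpha_5, alpha_4, alpha_1, alpha_3). So the algebra is type B_7, i.e. so(15).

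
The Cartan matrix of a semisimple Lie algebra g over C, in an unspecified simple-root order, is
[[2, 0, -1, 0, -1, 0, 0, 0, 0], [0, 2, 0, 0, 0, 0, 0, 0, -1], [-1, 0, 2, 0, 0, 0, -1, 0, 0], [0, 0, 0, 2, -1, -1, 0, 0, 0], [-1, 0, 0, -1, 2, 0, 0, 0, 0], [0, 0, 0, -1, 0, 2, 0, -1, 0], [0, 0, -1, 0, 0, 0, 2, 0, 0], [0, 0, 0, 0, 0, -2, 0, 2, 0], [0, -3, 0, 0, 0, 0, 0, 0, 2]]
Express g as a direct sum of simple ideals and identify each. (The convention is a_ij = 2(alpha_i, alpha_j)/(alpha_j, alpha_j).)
The diagram associated to this matrix has two connected components: the simple roots {alpha_1, alpha_3, alpha_4, alpha_5, alpha_6, alpha_7, alpha_8} form a chain of 7 nodes with a double edge at one end; the terminal node there is the unique long simple root (C_7), and {alpha_2, alpha_9} form two nodes joined by a triple edge (G_2). A semisimple Lie algebra decomposes uniquely as the direct sum of simple ideals, one per connected component of its Dynkin diagram, so g ≅ C_7 ⊕ G_2 (dimension 105 + 14 = 119).

type C_7 + type G_2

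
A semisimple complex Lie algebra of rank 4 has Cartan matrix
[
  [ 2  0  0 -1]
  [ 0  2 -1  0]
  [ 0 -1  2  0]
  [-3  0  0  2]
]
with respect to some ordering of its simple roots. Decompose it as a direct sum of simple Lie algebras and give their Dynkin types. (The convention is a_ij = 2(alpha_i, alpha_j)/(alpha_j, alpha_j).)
The diagram associated to this matrix has two connected components: the simple roots {alpha_2, alpha_3} form a chain of 2 nodes with single edges (A_2), and {alpha_1, alpha_4} form two nodes joined by a triple edge (G_2). A semisimple Lie algebra decomposes uniquely as the direct sum of simple ideals, one per connected component of its Dynkin diagram, so g ≅ A_2 ⊕ G_2 (dimension 8 + 14 = 22).

A_2 + G_2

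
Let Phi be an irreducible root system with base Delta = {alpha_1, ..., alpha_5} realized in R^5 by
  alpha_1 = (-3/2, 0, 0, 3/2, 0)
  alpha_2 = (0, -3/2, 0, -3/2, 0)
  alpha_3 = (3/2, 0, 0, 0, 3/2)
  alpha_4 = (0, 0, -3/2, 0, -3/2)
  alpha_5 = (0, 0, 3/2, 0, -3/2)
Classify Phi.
type D_5

Compute the Cartan integers a_ij = 2(alpha_i, alpha_j)/(alpha_j, alpha_j); the resulting 5x5 Cartan matrix is
[[2, -1, -1, 0, 0], [-1, 2, 0, 0, 0], [-1, 0, 2, -1, -1], [0, 0, -1, 2, 0], [0, 0, -1, 0, 2]].
All simple roots have the same length, so the diagram is simply laced. The associated Dynkin diagram is a chain of 3 nodes with a fork of two nodes at one end (D_5), so the type is D_5 (the algebra so(10)).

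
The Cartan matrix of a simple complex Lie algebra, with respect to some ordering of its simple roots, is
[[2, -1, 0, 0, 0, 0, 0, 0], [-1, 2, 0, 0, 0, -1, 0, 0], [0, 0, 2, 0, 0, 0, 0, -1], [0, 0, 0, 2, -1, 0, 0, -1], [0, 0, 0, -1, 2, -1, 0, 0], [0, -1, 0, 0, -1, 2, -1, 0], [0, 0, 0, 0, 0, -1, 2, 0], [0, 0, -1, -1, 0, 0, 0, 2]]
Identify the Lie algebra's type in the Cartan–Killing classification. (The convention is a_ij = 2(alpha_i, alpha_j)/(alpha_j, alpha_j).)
The matrix has rank 8 with 2's on the diagonal. Reading the off-diagonal entries as Dynkin edges (a single edge where a_ij = a_ji = -1; a double or triple edge where a_ij * a_ji = 2 or 3), the diagram is a chain of 7 nodes with one extra node attached to the third node from one end (E_8). One simple-root ordering that puts it in standard form is (alpha_1, alpha_7, alpha_2, alpha_6, alpha_5, alpha_4, alpha_8, alpha_3). So the algebra is type E_8.

E_8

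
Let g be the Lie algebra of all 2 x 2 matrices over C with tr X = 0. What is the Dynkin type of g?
This is sl(2), which has dimension 2^2 - 1 = 3 and rank 2 - 1 = 1 (a Cartan subalgebra is the diagonal traceless matrices). In the classification of classical Lie algebras, the special linear algebra sl(n+1) has type A_n; here n = 1, so the Dynkin diagram is a chain of 1 nodes with single edges (A_1). Hence the type is A_1.

A1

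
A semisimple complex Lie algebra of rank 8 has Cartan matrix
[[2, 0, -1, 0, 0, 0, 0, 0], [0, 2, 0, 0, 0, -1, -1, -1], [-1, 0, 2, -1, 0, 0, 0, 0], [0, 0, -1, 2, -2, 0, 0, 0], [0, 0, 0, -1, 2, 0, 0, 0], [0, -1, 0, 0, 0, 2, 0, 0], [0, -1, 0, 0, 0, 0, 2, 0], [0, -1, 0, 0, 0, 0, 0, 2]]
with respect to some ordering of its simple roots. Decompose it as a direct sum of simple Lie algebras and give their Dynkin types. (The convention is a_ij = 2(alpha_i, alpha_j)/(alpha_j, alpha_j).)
The diagram associated to this matrix has two connected components: the simple roots {alpha_1, alpha_3, alpha_4, alpha_5} form a chain of 4 nodes with a double edge at one end; the terminal node there is the unique short simple root (B_4), and {alpha_2, alpha_6, alpha_7, alpha_8} form a chain of 2 nodes with a fork of two nodes at one end (D_4). A semisimple Lie algebra decomposes uniquely as the direct sum of simple ideals, one per connected component of its Dynkin diagram, so g ≅ B_4 ⊕ D_4 (dimension 36 + 28 = 64).

type B_4 ⊕ type D_4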